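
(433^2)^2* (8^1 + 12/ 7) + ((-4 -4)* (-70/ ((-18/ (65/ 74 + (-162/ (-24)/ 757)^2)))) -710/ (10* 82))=341477786861.52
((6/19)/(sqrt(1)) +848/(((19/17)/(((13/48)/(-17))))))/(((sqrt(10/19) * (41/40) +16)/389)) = -668208640/2329677 +42807116 * sqrt(190)/44263863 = -273.49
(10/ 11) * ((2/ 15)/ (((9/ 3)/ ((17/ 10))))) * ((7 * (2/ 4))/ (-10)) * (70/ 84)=-0.02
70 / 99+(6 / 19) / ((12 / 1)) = 2759 / 3762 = 0.73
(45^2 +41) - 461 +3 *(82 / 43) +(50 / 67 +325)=5578962 / 2881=1936.47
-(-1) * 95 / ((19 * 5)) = 1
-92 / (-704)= 23 / 176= 0.13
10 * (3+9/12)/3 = 25/2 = 12.50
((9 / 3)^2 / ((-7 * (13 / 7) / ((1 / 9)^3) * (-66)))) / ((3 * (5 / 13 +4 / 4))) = 1 / 288684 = 0.00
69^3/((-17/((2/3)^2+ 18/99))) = -2263062/187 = -12101.94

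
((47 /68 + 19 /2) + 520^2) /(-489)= -18387893 /33252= -552.99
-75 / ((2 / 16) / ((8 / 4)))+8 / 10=-5996 / 5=-1199.20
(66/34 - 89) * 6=-8880/17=-522.35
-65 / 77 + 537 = 41284 / 77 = 536.16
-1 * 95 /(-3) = 95 /3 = 31.67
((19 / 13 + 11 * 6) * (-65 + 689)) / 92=10524 / 23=457.57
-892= -892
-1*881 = -881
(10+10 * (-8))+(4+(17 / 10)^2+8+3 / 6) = -5461 / 100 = -54.61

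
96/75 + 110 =2782/25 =111.28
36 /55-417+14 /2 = -22514 /55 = -409.35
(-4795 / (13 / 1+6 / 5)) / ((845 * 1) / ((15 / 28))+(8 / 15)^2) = -5394375 / 25202444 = -0.21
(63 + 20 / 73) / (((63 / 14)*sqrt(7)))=9238*sqrt(7) / 4599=5.31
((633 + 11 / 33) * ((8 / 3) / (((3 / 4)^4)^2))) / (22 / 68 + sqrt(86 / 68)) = -372559052800 / 79184709 + 33869004800 * sqrt(1462) / 79184709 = 11649.47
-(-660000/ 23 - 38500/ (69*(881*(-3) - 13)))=1314710375/ 45816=28695.44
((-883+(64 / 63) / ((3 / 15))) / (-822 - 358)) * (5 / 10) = 55309 / 148680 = 0.37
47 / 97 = 0.48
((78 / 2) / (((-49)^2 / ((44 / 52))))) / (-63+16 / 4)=-33 / 141659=-0.00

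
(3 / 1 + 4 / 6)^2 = 121 / 9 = 13.44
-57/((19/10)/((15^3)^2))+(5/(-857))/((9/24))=-878558906290/2571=-341718750.02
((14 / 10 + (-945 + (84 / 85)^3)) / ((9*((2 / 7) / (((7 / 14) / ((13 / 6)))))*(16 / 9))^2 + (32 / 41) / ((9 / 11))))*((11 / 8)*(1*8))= -26.36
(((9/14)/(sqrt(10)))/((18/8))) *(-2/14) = -sqrt(10)/245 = -0.01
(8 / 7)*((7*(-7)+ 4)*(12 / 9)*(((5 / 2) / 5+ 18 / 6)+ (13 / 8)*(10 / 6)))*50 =-149000 / 7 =-21285.71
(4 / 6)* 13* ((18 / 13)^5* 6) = 7558272 / 28561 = 264.64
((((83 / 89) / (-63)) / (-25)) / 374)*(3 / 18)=83 / 314552700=0.00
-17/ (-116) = 17/ 116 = 0.15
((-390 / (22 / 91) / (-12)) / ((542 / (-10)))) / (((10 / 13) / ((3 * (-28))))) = 1614795 / 5962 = 270.85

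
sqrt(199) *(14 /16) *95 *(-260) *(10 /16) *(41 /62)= -8861125 *sqrt(199) /992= -126009.63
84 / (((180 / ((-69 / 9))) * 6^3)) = -161 / 9720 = -0.02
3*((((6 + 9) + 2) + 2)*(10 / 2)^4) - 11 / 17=605614 / 17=35624.35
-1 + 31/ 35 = -4/ 35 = -0.11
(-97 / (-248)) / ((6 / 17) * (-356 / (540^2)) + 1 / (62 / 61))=10017675 / 25188064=0.40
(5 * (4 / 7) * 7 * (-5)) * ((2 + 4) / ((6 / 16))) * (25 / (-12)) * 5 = 16666.67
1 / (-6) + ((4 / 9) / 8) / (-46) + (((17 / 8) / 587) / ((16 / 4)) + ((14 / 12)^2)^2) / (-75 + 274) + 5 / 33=-0.01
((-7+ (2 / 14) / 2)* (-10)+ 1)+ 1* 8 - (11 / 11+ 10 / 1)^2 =-299 / 7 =-42.71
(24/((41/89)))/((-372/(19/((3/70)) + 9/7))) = -1661986/26691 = -62.27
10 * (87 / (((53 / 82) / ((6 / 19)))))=428040 / 1007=425.06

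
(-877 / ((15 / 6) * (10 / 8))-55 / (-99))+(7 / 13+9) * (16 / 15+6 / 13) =-10095931 / 38025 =-265.51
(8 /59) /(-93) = -8 /5487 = -0.00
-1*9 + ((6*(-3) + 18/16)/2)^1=-279/16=-17.44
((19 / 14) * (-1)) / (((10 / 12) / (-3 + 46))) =-2451 / 35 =-70.03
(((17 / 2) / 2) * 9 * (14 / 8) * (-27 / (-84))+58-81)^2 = 2.20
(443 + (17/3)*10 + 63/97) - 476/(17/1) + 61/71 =473.18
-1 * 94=-94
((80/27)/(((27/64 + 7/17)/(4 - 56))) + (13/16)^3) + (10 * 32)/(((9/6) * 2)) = -7785613987/100306944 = -77.62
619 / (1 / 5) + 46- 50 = 3091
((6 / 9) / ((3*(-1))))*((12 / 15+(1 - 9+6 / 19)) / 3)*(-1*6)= -872 / 285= -3.06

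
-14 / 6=-7 / 3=-2.33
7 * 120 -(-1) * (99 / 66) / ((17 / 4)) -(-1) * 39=14949 / 17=879.35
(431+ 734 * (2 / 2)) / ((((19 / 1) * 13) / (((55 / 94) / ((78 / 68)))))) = 1089275 / 452751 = 2.41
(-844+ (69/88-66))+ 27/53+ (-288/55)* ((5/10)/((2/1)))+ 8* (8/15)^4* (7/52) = -253910979769/279045000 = -909.93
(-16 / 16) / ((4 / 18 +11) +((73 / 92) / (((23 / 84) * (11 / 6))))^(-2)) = -84603204 / 983296717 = -0.09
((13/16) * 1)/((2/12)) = 39/8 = 4.88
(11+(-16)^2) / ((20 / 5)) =267 / 4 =66.75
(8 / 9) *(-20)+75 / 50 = -16.28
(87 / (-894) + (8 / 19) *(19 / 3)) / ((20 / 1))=2297 / 17880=0.13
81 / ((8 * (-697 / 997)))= -80757 / 5576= -14.48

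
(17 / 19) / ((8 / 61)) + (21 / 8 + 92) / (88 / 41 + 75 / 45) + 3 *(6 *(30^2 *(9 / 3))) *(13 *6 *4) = 540478228531 / 35644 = 15163231.64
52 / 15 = 3.47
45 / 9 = 5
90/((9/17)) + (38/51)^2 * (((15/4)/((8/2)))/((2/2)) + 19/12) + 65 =7378501/31212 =236.40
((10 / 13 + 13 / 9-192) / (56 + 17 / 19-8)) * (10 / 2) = -2109475 / 108693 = -19.41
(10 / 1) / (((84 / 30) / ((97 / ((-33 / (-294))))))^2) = 115260250 / 121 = 952564.05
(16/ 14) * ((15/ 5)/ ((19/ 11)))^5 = 313083144/ 17332693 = 18.06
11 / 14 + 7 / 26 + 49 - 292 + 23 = -19924 / 91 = -218.95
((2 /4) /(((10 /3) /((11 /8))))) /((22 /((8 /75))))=1 /1000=0.00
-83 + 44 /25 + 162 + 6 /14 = 14208 /175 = 81.19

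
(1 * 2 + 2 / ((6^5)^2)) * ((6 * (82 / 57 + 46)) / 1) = 10218783913 / 17950896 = 569.26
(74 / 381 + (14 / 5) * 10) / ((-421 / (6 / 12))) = -5371 / 160401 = -0.03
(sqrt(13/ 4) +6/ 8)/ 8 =3/ 32 +sqrt(13)/ 16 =0.32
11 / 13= 0.85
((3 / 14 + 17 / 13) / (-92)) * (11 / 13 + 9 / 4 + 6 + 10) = -0.32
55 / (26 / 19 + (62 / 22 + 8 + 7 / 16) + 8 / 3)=551760 / 153397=3.60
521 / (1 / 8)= 4168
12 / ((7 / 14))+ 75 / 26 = 699 / 26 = 26.88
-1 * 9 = -9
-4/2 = -2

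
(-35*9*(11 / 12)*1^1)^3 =-1540798875 / 64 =-24074982.42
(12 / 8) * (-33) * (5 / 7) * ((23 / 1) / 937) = -11385 / 13118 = -0.87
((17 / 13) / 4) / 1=17 / 52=0.33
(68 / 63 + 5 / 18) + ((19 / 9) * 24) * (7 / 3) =15067 / 126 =119.58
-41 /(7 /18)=-738 /7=-105.43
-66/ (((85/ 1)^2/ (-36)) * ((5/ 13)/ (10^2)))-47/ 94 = 245659/ 2890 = 85.00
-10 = -10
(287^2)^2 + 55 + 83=6784652299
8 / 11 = 0.73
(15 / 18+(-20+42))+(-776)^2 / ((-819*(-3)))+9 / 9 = 1321469 / 4914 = 268.92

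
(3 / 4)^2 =9 / 16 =0.56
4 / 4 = 1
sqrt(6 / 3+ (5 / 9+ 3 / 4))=sqrt(119) / 6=1.82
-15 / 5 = -3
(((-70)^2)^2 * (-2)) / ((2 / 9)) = -216090000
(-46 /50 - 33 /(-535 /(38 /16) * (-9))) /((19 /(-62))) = 1863379 /609900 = 3.06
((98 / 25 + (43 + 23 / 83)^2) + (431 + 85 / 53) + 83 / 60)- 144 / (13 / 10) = 2200.05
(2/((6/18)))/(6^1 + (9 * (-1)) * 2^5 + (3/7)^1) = -14/657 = -0.02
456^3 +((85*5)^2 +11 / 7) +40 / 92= 15294910324 / 161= 94999443.01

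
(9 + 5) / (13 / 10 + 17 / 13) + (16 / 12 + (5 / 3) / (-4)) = 2841 / 452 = 6.29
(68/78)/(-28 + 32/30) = -85/2626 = -0.03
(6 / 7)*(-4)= -24 / 7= -3.43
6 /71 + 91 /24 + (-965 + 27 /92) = -37656863 /39192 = -960.83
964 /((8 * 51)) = 241 /102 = 2.36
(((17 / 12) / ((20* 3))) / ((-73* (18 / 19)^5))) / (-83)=42093683 / 8243202608640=0.00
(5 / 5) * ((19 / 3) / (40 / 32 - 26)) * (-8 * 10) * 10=60800 / 297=204.71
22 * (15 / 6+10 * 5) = 1155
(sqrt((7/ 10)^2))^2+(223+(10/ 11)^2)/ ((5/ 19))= 851.03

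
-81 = -81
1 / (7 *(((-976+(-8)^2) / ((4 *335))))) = -335 / 1596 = -0.21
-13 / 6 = -2.17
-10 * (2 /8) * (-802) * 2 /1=4010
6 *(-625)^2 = 2343750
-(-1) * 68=68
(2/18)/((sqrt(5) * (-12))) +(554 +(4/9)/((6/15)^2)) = 5011/9-sqrt(5)/540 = 556.77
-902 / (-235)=902 / 235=3.84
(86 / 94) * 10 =430 / 47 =9.15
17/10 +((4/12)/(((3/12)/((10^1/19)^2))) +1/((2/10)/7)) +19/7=3015997/75810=39.78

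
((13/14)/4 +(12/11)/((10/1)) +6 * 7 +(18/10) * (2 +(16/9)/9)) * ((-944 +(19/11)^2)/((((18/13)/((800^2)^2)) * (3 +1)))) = -2431532304631040000000/754677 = -3221950986489637.29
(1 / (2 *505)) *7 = 7 / 1010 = 0.01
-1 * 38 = -38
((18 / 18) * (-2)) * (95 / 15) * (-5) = 63.33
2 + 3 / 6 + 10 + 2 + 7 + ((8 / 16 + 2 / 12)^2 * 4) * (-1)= 355 / 18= 19.72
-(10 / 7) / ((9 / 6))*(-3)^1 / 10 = 2 / 7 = 0.29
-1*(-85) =85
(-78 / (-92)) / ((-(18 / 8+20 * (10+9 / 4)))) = -78 / 22747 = -0.00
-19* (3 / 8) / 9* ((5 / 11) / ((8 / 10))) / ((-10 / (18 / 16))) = 285 / 5632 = 0.05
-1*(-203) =203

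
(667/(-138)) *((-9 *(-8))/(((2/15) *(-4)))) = 1305/2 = 652.50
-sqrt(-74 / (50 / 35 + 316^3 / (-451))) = -sqrt(12900208527129) / 110438481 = -0.03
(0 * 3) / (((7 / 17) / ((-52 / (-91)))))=0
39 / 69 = 13 / 23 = 0.57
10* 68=680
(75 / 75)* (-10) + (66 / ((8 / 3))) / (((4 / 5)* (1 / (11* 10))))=27145 / 8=3393.12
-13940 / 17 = -820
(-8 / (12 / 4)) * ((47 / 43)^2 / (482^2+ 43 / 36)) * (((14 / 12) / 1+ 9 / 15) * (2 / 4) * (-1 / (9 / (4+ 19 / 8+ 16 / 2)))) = 2692771 / 139180448187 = 0.00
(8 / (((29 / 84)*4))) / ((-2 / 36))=-3024 / 29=-104.28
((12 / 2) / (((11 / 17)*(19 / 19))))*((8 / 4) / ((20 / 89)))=4539 / 55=82.53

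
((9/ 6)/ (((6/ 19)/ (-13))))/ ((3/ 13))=-267.58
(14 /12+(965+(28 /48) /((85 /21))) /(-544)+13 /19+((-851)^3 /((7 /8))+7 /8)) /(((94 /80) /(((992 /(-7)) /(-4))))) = -1611361685522216821 /75874638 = -21237158133.42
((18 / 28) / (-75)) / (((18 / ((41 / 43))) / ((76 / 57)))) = -41 / 67725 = -0.00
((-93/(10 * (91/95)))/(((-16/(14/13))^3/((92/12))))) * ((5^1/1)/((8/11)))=36509165/233971712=0.16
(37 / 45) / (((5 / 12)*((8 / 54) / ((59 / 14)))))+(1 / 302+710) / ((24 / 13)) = 440.72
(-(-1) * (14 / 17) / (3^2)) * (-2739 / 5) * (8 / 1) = -102256 / 255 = -401.00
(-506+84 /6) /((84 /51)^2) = -35547 /196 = -181.36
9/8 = 1.12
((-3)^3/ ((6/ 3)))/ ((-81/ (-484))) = -242/ 3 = -80.67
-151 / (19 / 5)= -755 / 19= -39.74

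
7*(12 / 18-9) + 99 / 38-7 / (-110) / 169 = -29525368 / 529815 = -55.73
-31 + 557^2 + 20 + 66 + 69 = 310373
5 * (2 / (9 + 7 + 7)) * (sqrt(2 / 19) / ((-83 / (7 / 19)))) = -0.00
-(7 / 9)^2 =-49 / 81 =-0.60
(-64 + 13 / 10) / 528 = -19 / 160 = -0.12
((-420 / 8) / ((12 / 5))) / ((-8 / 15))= 2625 / 64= 41.02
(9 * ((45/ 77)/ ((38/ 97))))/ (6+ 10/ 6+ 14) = 0.62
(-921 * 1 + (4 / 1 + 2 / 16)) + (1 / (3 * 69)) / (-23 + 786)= -1158497227 / 1263528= -916.87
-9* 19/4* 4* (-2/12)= 57/2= 28.50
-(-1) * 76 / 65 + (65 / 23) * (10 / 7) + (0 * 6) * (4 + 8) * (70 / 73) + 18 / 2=148671 / 10465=14.21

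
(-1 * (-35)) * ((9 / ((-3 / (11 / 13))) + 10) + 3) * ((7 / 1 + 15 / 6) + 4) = 64260 / 13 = 4943.08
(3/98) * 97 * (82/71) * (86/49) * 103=105684798/170471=619.96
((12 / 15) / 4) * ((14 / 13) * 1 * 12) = 168 / 65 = 2.58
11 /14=0.79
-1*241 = -241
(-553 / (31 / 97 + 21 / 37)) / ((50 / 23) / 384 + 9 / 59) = -32319131628 / 8202581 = -3940.12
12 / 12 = 1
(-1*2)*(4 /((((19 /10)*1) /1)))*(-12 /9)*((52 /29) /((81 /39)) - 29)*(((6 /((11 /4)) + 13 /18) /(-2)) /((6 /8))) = 4053704000 /13255407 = 305.82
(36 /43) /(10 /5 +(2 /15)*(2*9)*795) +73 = 2997763 /41065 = 73.00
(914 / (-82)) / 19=-457 / 779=-0.59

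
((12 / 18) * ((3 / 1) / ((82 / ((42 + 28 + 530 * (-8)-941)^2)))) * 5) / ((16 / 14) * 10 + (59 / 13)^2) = 154513528715 / 1553367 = 99470.07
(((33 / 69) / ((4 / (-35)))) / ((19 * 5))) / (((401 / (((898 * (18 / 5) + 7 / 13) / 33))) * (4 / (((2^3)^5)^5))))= -3473699588118426539693965312 / 34171215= -101655723629330316165.05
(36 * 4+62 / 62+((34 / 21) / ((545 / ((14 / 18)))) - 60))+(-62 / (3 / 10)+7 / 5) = -353938 / 2943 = -120.26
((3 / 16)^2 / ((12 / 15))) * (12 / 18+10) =15 / 32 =0.47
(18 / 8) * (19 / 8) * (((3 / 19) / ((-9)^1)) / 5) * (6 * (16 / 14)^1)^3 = -10368 / 1715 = -6.05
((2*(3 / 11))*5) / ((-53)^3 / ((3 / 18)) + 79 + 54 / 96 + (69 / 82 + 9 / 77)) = -27552 / 9023276575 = -0.00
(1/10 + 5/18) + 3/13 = 356/585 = 0.61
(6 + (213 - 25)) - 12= 182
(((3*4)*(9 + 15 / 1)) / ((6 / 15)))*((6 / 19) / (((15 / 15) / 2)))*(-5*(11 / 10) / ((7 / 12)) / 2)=-285120 / 133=-2143.76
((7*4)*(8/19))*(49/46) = 5488/437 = 12.56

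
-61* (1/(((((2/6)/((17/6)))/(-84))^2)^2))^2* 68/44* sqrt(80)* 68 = -19051683348186308882179805184* sqrt(5)/11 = -3872805368395034668904243000.00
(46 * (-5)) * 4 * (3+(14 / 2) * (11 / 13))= -8209.23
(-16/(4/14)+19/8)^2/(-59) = -184041/3776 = -48.74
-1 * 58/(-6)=29/3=9.67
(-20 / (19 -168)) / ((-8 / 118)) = -295 / 149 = -1.98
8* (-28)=-224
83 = 83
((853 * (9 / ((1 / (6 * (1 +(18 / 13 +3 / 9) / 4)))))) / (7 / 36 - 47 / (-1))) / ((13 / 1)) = 30815478 / 287131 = 107.32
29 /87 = 1 /3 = 0.33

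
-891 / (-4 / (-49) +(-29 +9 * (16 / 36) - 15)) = 14553 / 652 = 22.32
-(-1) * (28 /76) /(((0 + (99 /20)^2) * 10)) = 280 /186219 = 0.00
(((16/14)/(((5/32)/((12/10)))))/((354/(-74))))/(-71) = 18944/733075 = 0.03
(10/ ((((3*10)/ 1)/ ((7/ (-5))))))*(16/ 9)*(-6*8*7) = 12544/ 45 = 278.76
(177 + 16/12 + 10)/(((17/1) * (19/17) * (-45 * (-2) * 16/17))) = 1921/16416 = 0.12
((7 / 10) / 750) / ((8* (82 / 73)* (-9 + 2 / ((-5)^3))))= -73 / 6336960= -0.00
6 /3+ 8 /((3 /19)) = 158 /3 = 52.67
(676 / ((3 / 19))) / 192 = 3211 / 144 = 22.30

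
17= 17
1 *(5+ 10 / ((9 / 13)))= 175 / 9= 19.44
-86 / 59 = -1.46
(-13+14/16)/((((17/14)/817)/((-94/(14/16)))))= 14898812/17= 876400.71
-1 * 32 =-32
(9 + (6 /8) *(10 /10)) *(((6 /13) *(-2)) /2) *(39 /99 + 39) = -1950 /11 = -177.27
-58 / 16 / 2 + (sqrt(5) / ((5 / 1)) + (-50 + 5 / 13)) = -10697 / 208 + sqrt(5) / 5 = -50.98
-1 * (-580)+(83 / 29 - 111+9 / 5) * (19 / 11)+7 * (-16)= 453499 / 1595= 284.33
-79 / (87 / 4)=-3.63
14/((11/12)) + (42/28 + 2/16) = 1487/88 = 16.90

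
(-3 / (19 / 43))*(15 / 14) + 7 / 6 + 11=1952 / 399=4.89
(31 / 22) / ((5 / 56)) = 868 / 55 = 15.78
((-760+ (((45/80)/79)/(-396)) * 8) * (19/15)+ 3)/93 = -100074059/9698040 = -10.32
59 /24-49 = -1117 /24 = -46.54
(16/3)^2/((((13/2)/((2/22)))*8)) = 64/1287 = 0.05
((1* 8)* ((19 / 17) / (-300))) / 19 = -2 / 1275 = -0.00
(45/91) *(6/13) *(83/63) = 2490/8281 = 0.30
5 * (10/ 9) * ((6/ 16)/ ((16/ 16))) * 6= 25/ 2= 12.50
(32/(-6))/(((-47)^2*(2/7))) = -56/6627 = -0.01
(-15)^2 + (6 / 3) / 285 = 64127 / 285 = 225.01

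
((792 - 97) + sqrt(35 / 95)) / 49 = sqrt(133) / 931 + 695 / 49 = 14.20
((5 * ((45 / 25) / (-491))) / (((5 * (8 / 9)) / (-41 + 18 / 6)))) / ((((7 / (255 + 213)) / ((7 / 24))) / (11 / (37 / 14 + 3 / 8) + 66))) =5434209 / 25532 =212.84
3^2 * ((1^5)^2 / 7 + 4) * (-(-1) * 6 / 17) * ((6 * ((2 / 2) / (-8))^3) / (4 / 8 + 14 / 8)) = -261 / 3808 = -0.07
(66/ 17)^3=58.52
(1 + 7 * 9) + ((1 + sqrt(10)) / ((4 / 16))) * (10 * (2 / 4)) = 20 * sqrt(10) + 84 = 147.25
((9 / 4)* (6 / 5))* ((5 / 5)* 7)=189 / 10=18.90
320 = 320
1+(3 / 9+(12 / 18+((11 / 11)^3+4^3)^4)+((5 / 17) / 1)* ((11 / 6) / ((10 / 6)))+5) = 606921499 / 34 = 17850632.32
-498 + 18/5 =-494.40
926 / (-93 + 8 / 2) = -926 / 89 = -10.40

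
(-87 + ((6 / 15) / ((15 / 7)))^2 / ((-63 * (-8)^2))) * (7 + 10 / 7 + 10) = -3030210301 / 1890000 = -1603.29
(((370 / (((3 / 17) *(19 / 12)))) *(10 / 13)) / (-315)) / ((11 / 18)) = -100640 / 19019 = -5.29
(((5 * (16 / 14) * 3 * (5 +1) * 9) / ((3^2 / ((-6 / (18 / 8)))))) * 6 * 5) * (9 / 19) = -3897.74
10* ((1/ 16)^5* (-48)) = -15/ 32768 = -0.00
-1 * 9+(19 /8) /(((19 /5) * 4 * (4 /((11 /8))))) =-9161 /1024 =-8.95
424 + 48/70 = 14864/35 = 424.69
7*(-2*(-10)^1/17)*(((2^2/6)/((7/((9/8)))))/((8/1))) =0.11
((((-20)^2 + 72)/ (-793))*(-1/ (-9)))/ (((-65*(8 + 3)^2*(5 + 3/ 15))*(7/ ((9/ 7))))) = 0.00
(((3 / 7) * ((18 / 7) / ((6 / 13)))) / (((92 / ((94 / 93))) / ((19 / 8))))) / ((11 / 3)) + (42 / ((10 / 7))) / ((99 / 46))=1261535183 / 92233680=13.68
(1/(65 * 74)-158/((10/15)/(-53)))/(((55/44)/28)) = 3383431016/12025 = 281366.40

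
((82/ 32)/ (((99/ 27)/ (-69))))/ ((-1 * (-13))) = -8487/ 2288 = -3.71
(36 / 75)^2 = 144 / 625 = 0.23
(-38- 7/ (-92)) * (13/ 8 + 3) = -129093/ 736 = -175.40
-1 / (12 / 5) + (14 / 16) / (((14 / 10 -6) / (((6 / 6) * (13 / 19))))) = -5735 / 10488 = -0.55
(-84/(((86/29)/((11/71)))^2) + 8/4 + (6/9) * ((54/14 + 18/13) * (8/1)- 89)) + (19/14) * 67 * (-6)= -209083842466/363511551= -575.18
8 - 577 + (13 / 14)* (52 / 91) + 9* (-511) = -253206 / 49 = -5167.47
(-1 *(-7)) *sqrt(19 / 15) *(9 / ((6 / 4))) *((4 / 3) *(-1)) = -56 *sqrt(285) / 15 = -63.03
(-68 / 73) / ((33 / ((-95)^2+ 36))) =-616148 / 2409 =-255.77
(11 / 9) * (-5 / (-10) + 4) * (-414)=-2277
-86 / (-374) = 43 / 187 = 0.23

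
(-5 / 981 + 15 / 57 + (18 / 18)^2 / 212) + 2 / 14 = 11219981 / 27660276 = 0.41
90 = 90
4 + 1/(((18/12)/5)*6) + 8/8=50/9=5.56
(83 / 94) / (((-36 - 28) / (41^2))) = -139523 / 6016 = -23.19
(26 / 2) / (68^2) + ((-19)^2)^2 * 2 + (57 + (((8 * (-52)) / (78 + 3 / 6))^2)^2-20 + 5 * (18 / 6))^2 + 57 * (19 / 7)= 11560414874994934895460175051 / 11948491657951371027568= 967520.86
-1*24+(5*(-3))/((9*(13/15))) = -337/13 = -25.92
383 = 383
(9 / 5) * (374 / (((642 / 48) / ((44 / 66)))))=17952 / 535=33.56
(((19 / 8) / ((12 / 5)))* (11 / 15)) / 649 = 19 / 16992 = 0.00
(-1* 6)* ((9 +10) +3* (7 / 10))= -126.60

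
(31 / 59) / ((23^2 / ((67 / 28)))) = 2077 / 873908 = 0.00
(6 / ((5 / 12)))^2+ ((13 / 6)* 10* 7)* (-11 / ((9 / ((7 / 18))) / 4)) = -492038 / 6075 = -80.99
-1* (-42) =42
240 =240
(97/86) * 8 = 388/43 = 9.02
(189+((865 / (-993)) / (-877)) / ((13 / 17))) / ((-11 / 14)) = -29956082548 / 124533123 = -240.55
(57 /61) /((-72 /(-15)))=95 /488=0.19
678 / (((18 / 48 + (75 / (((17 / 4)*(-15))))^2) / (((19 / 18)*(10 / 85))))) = 47.86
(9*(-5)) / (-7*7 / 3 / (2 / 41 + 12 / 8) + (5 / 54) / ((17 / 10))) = 2623185 / 611579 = 4.29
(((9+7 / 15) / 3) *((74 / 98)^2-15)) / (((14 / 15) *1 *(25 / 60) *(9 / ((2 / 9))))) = -19678928 / 6806835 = -2.89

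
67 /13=5.15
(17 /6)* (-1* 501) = -2839 /2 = -1419.50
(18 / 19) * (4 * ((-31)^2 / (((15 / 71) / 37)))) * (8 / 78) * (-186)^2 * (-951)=-2152151730251.97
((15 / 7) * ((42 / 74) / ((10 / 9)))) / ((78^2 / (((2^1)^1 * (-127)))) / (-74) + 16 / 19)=195453 / 208166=0.94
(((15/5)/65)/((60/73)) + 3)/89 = 3973/115700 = 0.03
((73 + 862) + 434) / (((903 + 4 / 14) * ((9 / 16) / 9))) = 153328 / 6323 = 24.25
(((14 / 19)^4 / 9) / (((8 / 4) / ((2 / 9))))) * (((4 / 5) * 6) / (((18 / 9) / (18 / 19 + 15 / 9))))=22895936 / 1002820095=0.02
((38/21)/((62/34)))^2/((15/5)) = 417316/1271403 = 0.33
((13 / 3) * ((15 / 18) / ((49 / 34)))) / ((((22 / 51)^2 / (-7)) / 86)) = -13731835 / 1694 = -8106.16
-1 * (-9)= 9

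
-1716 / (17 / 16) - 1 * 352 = -33440 / 17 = -1967.06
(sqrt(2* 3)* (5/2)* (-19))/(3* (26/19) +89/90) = -81225* sqrt(6)/8711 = -22.84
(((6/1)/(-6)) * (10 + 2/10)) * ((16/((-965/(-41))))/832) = -2091/250900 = -0.01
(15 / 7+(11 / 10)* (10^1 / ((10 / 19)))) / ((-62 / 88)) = -35486 / 1085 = -32.71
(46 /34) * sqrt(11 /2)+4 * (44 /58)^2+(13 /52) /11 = 86025 /37004+23 * sqrt(22) /34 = 5.50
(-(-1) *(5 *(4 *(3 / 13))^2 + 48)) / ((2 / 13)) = 4416 / 13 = 339.69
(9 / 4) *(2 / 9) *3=1.50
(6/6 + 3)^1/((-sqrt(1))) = -4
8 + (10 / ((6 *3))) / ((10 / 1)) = 145 / 18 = 8.06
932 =932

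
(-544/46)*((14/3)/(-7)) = 544/69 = 7.88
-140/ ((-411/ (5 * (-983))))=-688100/ 411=-1674.21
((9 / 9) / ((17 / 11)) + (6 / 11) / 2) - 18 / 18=-15 / 187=-0.08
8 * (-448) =-3584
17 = 17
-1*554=-554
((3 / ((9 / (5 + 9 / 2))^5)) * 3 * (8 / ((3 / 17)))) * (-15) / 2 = -210468415 / 52488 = -4009.84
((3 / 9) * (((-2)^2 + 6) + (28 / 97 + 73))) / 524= 2693 / 50828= 0.05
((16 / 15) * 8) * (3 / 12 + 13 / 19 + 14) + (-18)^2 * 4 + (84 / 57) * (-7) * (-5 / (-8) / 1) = 161537 / 114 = 1416.99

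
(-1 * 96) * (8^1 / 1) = -768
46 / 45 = 1.02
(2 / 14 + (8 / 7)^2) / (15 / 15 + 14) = 0.10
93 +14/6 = 286/3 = 95.33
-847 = -847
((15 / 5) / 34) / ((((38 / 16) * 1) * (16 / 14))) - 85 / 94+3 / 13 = -126499 / 197353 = -0.64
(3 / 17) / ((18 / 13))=13 / 102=0.13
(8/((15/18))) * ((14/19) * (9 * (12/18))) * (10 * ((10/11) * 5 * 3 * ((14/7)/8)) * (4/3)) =403200/209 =1929.19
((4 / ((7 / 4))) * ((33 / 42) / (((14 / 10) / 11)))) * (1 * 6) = 29040 / 343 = 84.66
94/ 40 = 47/ 20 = 2.35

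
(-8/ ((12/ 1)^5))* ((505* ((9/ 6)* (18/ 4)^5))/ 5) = -73629/ 8192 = -8.99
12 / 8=1.50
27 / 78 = 9 / 26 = 0.35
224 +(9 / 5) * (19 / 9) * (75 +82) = 4103 / 5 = 820.60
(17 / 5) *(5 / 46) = 17 / 46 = 0.37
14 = 14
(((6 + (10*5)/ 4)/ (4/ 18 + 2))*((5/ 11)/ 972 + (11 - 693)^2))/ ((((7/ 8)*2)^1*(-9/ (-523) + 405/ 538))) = 25887099488000647/ 9008598060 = 2873599.12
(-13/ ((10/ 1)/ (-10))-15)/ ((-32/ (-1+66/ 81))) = -5/ 432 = -0.01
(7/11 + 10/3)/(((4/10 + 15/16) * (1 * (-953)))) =-10480/3365043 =-0.00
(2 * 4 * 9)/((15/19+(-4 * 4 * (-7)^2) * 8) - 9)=-342/29831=-0.01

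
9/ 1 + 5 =14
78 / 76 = 39 / 38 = 1.03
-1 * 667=-667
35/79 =0.44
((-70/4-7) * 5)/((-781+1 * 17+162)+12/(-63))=5145/25292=0.20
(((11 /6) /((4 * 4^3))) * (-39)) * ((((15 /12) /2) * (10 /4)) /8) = -3575 /65536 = -0.05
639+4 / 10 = 3197 / 5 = 639.40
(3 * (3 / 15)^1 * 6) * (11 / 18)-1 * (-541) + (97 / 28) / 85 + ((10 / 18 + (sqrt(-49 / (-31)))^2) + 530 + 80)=767193407 / 664020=1155.38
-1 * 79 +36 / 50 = -1957 / 25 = -78.28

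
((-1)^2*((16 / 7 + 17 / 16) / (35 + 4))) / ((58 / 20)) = 625 / 21112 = 0.03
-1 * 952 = -952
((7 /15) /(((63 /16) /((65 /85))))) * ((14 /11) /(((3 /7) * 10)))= 10192 /378675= 0.03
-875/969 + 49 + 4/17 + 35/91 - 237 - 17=-2585951/12597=-205.28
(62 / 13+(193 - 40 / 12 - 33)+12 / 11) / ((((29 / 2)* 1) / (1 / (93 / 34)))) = 4.10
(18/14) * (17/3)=51/7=7.29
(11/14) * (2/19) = 11/133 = 0.08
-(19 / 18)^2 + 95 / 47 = 13813 / 15228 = 0.91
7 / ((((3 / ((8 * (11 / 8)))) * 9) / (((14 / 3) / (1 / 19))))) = 20482 / 81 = 252.86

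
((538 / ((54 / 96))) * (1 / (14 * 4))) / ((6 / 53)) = 28514 / 189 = 150.87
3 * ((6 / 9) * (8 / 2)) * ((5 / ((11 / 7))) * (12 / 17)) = 3360 / 187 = 17.97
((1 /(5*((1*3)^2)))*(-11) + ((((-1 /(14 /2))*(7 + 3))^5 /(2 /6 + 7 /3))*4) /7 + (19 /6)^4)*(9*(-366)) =-4605641558369 /14117880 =-326227.56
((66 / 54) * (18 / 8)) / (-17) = -11 / 68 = -0.16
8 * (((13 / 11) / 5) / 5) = 104 / 275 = 0.38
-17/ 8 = -2.12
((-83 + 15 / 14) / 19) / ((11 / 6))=-3441 / 1463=-2.35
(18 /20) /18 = 0.05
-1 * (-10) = 10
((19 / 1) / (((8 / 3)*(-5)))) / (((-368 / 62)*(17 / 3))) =0.04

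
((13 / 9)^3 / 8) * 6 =2197 / 972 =2.26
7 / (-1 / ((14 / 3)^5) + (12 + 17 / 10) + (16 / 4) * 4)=18823840 / 79865649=0.24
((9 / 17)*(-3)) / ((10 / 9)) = -243 / 170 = -1.43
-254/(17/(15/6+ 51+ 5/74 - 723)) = 370078/37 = 10002.11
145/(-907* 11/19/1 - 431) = -2755/18166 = -0.15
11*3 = 33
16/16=1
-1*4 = -4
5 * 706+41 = 3571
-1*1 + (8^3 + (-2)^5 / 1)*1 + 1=480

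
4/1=4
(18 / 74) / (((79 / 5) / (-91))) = -4095 / 2923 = -1.40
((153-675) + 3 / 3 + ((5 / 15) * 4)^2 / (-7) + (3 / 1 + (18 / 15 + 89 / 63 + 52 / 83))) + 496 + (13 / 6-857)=-45693517 / 52290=-873.85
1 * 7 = 7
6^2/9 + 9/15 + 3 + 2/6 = 119/15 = 7.93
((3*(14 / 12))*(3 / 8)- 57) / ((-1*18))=99 / 32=3.09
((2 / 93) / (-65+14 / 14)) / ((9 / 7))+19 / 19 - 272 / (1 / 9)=-65540455 / 26784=-2447.00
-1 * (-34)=34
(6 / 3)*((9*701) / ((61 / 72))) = 908496 / 61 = 14893.38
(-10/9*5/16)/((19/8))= -25/171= -0.15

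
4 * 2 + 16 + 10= 34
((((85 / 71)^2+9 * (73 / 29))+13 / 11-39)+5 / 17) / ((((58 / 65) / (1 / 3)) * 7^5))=-23874163235 / 79945817941374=-0.00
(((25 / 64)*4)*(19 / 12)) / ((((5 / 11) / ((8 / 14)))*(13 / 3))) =1045 / 1456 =0.72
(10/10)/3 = 1/3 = 0.33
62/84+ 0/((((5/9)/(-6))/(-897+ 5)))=31/42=0.74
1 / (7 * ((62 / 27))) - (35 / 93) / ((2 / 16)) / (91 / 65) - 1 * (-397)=514175 / 1302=394.91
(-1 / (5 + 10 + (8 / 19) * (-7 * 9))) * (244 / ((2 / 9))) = 6954 / 73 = 95.26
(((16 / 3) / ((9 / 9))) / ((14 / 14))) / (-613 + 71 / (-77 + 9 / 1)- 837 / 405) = -5440 / 628433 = -0.01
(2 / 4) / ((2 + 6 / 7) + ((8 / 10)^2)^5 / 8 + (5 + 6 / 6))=68359375 / 1212772508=0.06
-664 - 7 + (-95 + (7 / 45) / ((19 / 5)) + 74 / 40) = -2613253 / 3420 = -764.11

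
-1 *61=-61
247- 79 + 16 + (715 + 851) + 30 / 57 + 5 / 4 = 133135 / 76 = 1751.78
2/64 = 1/32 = 0.03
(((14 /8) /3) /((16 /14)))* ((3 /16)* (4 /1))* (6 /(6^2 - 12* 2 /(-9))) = 441 /7424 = 0.06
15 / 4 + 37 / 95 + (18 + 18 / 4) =10123 / 380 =26.64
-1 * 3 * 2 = -6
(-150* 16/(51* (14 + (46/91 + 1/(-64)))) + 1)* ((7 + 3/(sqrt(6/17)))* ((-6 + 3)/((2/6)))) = 29021283* sqrt(102)/2869226 + 203148981/1434613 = 243.76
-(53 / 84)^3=-148877 / 592704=-0.25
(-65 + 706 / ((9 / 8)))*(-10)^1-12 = -50738 / 9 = -5637.56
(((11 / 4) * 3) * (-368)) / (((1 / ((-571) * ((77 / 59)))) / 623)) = 83160414876 / 59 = 1409498557.22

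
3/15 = 0.20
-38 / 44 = -19 / 22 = -0.86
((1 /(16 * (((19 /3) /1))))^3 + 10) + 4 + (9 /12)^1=414393371 /28094464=14.75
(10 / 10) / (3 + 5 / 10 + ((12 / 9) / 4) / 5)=30 / 107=0.28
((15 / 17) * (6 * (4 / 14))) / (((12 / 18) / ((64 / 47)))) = 17280 / 5593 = 3.09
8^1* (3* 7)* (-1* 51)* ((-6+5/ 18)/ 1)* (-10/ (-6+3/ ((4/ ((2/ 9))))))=84048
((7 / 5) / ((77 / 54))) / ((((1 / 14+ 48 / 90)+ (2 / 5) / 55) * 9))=0.18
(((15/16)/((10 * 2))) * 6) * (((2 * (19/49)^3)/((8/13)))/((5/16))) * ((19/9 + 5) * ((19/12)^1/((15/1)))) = 3388346/26471025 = 0.13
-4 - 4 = -8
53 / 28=1.89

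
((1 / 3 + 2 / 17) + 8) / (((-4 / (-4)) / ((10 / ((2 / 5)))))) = 10775 / 51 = 211.27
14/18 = 7/9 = 0.78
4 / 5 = 0.80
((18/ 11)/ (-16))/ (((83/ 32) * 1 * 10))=-18/ 4565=-0.00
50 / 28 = 25 / 14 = 1.79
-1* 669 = -669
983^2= 966289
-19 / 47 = -0.40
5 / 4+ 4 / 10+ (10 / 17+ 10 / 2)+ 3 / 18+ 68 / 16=2972 / 255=11.65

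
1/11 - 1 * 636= -6995/11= -635.91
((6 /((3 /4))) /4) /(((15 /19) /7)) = 266 /15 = 17.73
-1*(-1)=1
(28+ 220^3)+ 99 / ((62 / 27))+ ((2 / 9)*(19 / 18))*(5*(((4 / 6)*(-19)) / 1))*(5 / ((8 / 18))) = 8912295634 / 837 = 10647903.98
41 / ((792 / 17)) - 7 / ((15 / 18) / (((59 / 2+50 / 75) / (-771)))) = 1230133 / 1017720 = 1.21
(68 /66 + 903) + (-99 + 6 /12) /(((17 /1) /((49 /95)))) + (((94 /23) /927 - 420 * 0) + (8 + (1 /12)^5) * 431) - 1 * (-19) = 45742921109514443 /10472165637120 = 4368.05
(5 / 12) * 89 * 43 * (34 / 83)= 325295 / 498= 653.20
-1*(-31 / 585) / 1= 31 / 585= 0.05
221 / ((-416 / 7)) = -119 / 32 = -3.72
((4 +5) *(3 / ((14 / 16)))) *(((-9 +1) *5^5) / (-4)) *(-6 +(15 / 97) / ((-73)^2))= -4186975050000 / 3618391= -1157137.26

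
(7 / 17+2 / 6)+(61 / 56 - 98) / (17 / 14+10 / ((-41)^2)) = -460897153 / 5858268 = -78.67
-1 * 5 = -5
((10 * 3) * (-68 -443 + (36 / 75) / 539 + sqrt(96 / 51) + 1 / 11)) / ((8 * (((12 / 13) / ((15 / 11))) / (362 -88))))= -4597977423 / 5929 + 133575 * sqrt(34) / 374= -773423.86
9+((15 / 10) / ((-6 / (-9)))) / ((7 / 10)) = 171 / 14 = 12.21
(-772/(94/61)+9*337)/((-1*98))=-119005/4606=-25.84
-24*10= -240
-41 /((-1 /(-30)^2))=36900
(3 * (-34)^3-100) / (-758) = 59006 / 379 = 155.69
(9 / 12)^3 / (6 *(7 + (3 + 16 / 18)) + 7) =0.01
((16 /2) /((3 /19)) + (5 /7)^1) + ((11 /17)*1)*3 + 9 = 22249 /357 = 62.32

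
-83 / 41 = -2.02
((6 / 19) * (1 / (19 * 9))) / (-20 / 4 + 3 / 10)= -20 / 50901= -0.00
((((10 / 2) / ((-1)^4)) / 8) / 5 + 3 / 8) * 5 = 5 / 2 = 2.50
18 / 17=1.06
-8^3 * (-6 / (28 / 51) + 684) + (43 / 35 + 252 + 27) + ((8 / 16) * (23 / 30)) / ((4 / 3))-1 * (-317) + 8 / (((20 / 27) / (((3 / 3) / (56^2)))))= -2697078007 / 7840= -344015.05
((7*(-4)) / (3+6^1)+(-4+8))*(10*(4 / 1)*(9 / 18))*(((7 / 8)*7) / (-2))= -490 / 9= -54.44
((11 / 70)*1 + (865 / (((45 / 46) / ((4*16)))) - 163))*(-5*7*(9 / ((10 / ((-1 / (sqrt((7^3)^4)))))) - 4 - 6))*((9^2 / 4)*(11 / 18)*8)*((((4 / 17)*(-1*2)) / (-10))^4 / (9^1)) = 294436510370352064 / 276360809878125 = 1065.41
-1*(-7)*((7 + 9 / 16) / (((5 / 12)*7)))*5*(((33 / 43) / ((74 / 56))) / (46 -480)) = -11979 / 98642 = -0.12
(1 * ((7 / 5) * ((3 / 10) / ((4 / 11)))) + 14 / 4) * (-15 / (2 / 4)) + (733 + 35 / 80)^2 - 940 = 687169173 / 1280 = 536850.92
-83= -83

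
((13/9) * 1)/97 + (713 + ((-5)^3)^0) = 623335/873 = 714.01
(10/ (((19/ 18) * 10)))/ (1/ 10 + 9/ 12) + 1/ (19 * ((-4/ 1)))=1423/ 1292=1.10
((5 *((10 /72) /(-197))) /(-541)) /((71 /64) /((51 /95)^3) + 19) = 5895600 /23678983814057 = 0.00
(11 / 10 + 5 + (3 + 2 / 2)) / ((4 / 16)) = 202 / 5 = 40.40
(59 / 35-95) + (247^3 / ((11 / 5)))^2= 198696296595367689 / 4235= 46917661533734.99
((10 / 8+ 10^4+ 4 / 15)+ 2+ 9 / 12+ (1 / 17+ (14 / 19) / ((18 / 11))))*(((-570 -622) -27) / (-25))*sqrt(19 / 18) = 88633134052*sqrt(38) / 1090125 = 501200.63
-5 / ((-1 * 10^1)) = 1 / 2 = 0.50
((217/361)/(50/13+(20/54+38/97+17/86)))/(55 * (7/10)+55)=1270770228/949960326689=0.00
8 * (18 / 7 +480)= 27024 / 7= 3860.57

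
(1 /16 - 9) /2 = -143 /32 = -4.47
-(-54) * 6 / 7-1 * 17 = 205 / 7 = 29.29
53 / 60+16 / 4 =293 / 60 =4.88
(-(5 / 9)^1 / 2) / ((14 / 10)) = -0.20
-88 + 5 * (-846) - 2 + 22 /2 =-4309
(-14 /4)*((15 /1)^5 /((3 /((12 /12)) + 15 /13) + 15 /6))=-69103125 /173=-399440.03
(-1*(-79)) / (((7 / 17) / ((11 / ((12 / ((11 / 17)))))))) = 9559 / 84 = 113.80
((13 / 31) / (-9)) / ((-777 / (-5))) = -65 / 216783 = -0.00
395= 395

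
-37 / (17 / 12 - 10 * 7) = 444 / 823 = 0.54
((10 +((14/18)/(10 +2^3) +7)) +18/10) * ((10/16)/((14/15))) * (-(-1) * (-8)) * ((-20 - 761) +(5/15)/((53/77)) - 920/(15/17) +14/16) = 176896262125/961632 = 183954.22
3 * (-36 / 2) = -54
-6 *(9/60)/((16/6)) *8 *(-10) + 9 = 36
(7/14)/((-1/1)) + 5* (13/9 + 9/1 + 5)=1381/18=76.72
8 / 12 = 2 / 3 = 0.67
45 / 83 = 0.54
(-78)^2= 6084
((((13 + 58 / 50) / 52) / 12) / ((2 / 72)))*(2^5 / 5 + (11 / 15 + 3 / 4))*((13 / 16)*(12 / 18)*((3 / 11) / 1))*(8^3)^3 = 15961423872 / 125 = 127691390.98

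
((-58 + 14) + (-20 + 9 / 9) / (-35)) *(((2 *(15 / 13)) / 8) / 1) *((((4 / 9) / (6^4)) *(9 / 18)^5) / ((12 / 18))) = -13 / 64512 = -0.00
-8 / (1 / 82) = -656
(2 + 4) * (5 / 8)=15 / 4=3.75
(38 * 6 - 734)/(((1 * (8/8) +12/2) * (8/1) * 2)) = -253/56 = -4.52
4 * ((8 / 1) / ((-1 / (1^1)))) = -32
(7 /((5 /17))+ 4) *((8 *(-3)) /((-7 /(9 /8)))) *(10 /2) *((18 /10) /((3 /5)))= 11259 /7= 1608.43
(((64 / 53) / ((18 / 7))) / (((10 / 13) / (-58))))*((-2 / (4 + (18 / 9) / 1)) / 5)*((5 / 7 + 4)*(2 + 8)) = 265408 / 2385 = 111.28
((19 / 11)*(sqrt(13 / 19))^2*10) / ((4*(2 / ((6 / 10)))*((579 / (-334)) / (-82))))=89011 / 2123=41.93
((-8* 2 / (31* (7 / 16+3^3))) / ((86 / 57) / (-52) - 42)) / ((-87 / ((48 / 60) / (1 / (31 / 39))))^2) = 4825088 / 201792515941575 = 0.00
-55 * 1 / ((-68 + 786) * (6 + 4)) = -11 / 1436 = -0.01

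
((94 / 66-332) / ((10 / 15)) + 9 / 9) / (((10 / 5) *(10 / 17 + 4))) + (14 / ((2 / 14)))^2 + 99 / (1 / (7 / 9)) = 11013371 / 1144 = 9627.07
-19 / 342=-0.06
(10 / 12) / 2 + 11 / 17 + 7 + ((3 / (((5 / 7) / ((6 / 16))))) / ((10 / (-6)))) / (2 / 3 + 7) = 1862833 / 234600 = 7.94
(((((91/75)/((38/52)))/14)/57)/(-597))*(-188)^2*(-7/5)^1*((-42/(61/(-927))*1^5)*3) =180878504352/547772375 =330.21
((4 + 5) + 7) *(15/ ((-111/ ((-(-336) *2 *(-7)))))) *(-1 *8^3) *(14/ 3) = -899153920/ 37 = -24301457.30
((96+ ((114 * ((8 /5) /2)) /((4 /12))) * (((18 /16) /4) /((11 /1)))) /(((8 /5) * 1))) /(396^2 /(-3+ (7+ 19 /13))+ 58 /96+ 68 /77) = 33784569 /15070170910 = 0.00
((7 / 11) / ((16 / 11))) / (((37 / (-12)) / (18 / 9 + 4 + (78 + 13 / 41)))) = -72597 / 6068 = -11.96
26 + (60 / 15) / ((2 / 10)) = 46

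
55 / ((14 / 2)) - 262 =-1779 / 7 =-254.14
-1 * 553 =-553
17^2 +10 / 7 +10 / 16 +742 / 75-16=1196777 / 4200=284.95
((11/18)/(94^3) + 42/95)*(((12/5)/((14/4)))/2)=627922549/4142537700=0.15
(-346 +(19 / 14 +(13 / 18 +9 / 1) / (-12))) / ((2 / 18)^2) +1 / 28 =-1566973 / 56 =-27981.66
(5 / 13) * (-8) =-40 / 13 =-3.08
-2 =-2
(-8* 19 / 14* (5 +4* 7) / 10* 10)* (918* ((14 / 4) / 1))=-1151172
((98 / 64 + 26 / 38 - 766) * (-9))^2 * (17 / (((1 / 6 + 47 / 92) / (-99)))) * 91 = -987113056175742951 / 92416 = -10681192176416.89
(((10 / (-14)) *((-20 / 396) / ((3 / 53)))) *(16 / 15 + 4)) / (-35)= -4028 / 43659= -0.09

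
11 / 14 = 0.79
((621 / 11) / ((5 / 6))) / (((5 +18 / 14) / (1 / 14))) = 1863 / 2420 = 0.77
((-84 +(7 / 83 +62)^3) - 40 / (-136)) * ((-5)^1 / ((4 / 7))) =-2093159.22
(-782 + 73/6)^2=21335161/36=592643.36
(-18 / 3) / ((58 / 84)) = -252 / 29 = -8.69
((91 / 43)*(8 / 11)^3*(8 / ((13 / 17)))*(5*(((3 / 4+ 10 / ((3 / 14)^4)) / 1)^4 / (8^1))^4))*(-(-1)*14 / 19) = 4035226468307859126978087841023797447038634081806417095870987721690266073333542812803948231270849535365 / 8018447307992847922278910084593902507394072576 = 503242874001992301815040500000000000000000000000000000000.00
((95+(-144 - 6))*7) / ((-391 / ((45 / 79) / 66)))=525 / 61778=0.01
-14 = -14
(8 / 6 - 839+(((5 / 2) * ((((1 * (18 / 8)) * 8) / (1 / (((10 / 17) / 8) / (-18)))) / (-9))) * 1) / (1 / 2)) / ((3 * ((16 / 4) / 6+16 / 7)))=-3588389 / 37944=-94.57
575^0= 1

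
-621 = -621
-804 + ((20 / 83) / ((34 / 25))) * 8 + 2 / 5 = -5659398 / 7055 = -802.18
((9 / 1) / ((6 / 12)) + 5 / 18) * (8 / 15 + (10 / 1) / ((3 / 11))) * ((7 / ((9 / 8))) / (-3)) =-571144 / 405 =-1410.23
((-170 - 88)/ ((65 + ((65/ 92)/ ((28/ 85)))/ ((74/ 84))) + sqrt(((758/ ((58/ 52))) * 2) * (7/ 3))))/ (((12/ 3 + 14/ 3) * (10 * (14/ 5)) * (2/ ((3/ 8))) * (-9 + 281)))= -433652848065/ 12073812985666432 + 840797361 * sqrt(6001086)/ 68669811355977832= -0.00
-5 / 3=-1.67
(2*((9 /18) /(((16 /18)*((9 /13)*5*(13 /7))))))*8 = 7 /5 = 1.40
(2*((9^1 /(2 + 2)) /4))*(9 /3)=27 /8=3.38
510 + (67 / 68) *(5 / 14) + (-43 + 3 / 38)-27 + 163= 10914857 / 18088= 603.43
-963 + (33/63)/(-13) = -262910/273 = -963.04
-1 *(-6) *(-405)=-2430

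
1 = 1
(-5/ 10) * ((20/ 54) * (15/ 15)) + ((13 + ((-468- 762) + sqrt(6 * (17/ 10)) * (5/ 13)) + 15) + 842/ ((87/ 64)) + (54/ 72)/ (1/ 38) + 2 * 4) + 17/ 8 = -3408605/ 6264 + sqrt(255)/ 13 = -542.93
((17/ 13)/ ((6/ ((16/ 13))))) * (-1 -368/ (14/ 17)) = -142120/ 1183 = -120.14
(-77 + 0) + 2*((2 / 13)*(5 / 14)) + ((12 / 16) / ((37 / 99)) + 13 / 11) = -73.70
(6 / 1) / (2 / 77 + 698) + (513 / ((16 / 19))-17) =42439141 / 71664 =592.20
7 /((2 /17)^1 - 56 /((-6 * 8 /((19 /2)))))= 1428 /2285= 0.62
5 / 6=0.83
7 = 7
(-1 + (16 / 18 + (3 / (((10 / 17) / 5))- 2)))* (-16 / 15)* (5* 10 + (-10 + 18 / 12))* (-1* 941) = 131525452 / 135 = 974262.61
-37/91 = -0.41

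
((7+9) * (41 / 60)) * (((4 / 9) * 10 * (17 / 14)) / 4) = 2788 / 189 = 14.75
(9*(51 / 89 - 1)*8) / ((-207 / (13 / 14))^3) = 83486 / 30085182729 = 0.00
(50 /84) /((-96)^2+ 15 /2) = 25 /387387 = 0.00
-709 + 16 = -693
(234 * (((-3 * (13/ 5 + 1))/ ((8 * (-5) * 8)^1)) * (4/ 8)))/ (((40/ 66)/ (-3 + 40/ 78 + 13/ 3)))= 24057/ 2000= 12.03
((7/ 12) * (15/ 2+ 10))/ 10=49/ 48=1.02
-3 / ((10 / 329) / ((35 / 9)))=-2303 / 6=-383.83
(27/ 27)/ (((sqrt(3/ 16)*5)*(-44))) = -sqrt(3)/ 165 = -0.01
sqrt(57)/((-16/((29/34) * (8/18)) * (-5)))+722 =29 * sqrt(57)/6120+722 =722.04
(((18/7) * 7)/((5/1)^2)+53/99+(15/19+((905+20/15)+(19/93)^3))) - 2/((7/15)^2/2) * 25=92506847785766/205935500925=449.20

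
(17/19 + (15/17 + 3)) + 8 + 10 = 7357/323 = 22.78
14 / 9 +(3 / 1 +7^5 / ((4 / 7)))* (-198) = -104835923 / 18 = -5824217.94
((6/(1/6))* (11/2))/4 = 99/2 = 49.50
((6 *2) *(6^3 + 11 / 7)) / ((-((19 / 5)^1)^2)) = -456900 / 2527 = -180.81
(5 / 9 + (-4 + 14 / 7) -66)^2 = 368449 / 81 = 4548.75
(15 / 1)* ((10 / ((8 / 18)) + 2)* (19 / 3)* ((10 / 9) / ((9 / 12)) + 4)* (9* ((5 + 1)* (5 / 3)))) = 3444700 / 3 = 1148233.33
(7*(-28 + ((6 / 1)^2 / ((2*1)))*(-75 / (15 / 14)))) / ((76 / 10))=-22540 / 19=-1186.32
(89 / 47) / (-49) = -89 / 2303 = -0.04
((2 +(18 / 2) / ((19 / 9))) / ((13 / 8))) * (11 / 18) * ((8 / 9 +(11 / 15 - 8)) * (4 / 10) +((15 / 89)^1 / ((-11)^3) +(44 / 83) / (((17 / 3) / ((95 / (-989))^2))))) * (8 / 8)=-202063942968016276 / 33637575150102825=-6.01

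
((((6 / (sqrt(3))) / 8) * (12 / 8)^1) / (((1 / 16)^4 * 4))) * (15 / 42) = 15360 * sqrt(3) / 7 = 3800.61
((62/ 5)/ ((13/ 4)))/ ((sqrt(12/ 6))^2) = 124/ 65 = 1.91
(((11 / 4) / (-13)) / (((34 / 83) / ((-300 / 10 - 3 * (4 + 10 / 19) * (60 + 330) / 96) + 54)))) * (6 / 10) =12974643 / 1343680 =9.66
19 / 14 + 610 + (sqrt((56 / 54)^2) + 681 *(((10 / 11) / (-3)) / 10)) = 2460529 / 4158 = 591.76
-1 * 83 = -83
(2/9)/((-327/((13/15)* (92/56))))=-299/309015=-0.00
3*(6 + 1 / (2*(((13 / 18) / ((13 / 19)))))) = 369 / 19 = 19.42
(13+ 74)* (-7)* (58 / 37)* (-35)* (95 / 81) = 39148550 / 999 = 39187.74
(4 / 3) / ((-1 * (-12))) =1 / 9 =0.11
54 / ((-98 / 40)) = -1080 / 49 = -22.04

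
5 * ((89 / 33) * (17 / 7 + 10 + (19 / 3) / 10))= 244127 / 1386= 176.14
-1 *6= -6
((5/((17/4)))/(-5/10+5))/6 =20/459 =0.04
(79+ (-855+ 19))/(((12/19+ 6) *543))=-14383/68418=-0.21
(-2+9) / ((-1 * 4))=-1.75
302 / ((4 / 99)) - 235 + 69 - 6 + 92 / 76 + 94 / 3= 836195 / 114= 7335.04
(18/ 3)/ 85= 6/ 85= 0.07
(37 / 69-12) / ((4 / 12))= -791 / 23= -34.39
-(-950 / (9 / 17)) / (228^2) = 425 / 12312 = 0.03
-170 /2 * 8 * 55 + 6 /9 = -112198 /3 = -37399.33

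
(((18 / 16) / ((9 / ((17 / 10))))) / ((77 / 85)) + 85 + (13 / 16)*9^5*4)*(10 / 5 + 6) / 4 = 383988.97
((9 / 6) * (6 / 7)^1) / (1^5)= 9 / 7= 1.29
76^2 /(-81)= -5776 /81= -71.31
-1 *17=-17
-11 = -11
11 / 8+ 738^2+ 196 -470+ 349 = 4357763 / 8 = 544720.38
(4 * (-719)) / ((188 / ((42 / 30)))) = -5033 / 235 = -21.42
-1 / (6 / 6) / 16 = -1 / 16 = -0.06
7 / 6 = 1.17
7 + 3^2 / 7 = 58 / 7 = 8.29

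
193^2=37249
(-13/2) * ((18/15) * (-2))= 78/5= 15.60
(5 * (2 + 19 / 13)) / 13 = 225 / 169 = 1.33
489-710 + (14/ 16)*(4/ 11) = -4855/ 22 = -220.68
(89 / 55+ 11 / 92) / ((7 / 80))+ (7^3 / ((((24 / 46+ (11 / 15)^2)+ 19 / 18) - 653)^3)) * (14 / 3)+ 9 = 578740959867359560715847 / 20053421887280145184667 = 28.86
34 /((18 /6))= 34 /3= 11.33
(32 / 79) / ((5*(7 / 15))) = 96 / 553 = 0.17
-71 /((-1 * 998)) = 71 /998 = 0.07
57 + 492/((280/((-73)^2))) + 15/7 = 659607/70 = 9422.96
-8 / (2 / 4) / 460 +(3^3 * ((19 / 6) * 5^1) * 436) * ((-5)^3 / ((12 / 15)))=-6698390633 / 230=-29123437.53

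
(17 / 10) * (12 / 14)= 51 / 35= 1.46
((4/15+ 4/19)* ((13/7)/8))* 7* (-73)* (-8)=129064/285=452.86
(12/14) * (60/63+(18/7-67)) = -2666/49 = -54.41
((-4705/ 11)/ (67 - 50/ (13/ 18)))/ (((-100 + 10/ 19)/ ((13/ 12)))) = -3021551/ 1446984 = -2.09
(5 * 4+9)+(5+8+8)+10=60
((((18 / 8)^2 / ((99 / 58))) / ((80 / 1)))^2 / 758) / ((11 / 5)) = 68121 / 82648924160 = 0.00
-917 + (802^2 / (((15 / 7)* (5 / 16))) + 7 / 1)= 71970598 / 75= 959607.97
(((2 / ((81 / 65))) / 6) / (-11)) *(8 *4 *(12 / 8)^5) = -65 / 11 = -5.91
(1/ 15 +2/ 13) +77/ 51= 1912/ 1105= 1.73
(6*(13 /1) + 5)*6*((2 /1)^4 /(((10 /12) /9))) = 430272 /5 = 86054.40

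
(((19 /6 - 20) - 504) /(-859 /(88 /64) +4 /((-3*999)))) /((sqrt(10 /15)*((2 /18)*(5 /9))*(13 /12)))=1668954375*sqrt(6) /267740564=15.27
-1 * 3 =-3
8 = 8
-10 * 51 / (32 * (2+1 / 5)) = -1275 / 176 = -7.24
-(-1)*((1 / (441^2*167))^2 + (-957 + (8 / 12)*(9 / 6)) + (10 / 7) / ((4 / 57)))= -1973910250299035851 / 2109683449437858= -935.64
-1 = -1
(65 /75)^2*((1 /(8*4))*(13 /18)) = 2197 /129600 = 0.02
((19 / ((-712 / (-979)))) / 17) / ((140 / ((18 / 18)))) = 0.01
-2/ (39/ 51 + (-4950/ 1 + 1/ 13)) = 221/ 546882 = 0.00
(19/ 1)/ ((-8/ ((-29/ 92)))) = 0.75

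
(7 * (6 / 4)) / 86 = 21 / 172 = 0.12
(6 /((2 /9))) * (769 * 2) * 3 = 124578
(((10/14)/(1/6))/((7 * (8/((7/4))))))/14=15/1568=0.01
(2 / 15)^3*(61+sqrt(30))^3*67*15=1999816*sqrt(30) / 75+124604456 / 225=699843.49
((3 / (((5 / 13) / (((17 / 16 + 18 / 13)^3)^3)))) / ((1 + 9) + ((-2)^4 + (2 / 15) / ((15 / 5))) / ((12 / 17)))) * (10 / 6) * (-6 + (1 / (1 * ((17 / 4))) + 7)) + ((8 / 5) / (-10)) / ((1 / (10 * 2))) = 32440094770356710031876825283 / 21053313011029385999810560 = 1540.85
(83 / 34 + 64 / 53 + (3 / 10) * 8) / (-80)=-54499 / 720800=-0.08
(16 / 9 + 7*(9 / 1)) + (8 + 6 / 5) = 3329 / 45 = 73.98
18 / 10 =9 / 5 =1.80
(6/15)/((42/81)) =27/35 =0.77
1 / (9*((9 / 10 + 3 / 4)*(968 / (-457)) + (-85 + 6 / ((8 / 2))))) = -4570 / 3578103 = -0.00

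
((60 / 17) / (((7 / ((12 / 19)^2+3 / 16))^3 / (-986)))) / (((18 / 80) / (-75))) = 704244729054375 / 1032751179712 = 681.91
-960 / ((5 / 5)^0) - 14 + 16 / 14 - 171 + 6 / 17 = -136077 / 119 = -1143.50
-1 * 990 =-990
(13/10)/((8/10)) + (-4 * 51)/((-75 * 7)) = 2819/1400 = 2.01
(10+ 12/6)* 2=24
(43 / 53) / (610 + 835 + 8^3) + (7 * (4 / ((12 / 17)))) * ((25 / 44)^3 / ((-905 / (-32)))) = 38633401913 / 149925178986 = 0.26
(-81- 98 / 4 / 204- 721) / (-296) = 8845 / 3264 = 2.71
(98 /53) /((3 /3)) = 98 /53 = 1.85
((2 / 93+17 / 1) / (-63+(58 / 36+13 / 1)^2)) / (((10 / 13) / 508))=564523128 / 7557335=74.70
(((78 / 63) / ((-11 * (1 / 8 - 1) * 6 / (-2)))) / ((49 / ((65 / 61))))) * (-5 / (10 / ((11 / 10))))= 676 / 1318149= 0.00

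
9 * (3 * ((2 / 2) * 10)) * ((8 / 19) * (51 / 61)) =110160 / 1159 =95.05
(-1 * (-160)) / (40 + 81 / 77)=12320 / 3161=3.90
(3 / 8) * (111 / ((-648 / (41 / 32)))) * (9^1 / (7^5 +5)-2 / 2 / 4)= 353461 / 17215488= 0.02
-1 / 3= -0.33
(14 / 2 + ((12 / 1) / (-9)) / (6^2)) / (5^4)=188 / 16875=0.01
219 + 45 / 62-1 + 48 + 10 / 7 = 268.15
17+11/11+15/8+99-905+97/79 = -784.90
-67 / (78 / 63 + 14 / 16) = -31.71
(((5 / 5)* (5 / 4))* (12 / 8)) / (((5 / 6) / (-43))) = -387 / 4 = -96.75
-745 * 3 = -2235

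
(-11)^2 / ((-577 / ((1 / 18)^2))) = -121 / 186948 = -0.00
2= 2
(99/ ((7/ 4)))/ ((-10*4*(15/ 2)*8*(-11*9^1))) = 1/ 4200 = 0.00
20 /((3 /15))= 100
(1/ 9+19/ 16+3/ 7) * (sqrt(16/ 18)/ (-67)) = -1741 * sqrt(2)/ 101304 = -0.02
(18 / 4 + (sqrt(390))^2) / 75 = 263 / 50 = 5.26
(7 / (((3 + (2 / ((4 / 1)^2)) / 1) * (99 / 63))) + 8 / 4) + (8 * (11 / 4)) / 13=18296 / 3575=5.12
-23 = -23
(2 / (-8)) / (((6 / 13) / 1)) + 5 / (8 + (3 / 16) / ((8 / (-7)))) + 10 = 243041 / 24072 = 10.10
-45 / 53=-0.85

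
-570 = -570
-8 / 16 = -1 / 2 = -0.50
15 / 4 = 3.75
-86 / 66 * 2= -86 / 33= -2.61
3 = 3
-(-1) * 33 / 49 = 0.67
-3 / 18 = -1 / 6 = -0.17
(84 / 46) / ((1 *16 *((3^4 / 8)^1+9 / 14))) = 49 / 4623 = 0.01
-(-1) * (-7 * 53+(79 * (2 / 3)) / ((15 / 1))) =-367.49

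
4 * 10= 40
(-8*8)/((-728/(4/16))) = 2/91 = 0.02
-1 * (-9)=9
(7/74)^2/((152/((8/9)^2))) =98/2106891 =0.00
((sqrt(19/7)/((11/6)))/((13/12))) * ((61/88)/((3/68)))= 12444 * sqrt(133)/11011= 13.03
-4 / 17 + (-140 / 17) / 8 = -43 / 34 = -1.26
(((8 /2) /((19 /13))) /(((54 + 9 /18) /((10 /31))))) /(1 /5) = 5200 /64201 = 0.08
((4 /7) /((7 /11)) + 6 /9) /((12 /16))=2.09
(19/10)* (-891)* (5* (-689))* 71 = 828149751/2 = 414074875.50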